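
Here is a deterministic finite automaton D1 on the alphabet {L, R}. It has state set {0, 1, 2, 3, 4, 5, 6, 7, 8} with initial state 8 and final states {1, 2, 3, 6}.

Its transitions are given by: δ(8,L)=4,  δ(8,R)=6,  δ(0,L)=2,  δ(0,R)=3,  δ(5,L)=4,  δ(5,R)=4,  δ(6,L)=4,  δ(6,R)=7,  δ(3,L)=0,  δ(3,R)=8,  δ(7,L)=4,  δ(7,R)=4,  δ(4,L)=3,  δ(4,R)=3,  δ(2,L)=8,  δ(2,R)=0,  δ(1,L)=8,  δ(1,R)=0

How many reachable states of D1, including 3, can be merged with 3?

First remove the unreachable states {1,5}; 7 states remain.
P0 = {2,3,6} | {0,4,7,8}.
Refine {0,4,7,8} on symbol L: members go to different blocks, giving {0,4} and {7,8}.
On input L, block {2,3,6} splits into {3,6} and {2}.
Refine {0,4} on symbol L: members go to different blocks, giving {0} and {4}.
Refine {3,6} on symbol L: members go to different blocks, giving {3} and {6}.
On input R, block {7,8} splits into {7} and {8}.
The partition is now stable with 7 blocks: {3} | {0} | {7} | {2} | {4} | {6} | {8}.
The equivalence class containing 3 is {3}, of size 1.

1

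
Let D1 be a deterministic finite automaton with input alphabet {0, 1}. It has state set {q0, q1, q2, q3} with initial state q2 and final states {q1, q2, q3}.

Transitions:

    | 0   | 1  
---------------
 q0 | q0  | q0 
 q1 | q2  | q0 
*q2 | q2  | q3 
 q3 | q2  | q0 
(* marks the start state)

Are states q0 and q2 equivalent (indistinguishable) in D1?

No

States {q1} cannot be reached from the start state, so discard them.
P0 = {q2,q3} | {q0}.
On input 1, block {q2,q3} splits into {q2} and {q3}.
Stable partition: {q2} | {q0} | {q3} — 3 equivalence classes.
q0 and q2 end up in different blocks, so they are distinguishable. For instance, the string 'ε' is accepted from only q2.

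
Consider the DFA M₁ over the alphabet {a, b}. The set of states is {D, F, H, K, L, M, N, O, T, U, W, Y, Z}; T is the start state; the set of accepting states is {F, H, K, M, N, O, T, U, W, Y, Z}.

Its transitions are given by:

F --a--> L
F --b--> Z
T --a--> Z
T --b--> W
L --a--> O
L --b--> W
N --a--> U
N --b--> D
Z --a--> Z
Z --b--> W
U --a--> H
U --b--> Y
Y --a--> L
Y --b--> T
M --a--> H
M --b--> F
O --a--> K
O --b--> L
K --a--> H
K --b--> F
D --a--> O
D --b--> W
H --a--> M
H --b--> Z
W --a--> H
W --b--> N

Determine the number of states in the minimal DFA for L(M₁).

7

P0 = {F,H,K,M,N,O,T,U,W,Y,Z} | {D,L}.
On input a, block {F,H,K,M,N,O,T,U,W,Y,Z} splits into {H,K,M,N,O,T,U,W,Z} and {F,Y}.
Refine {H,K,M,N,O,T,U,W,Z} on symbol b: members go to different blocks, giving {H,T,W,Z} and {K,M,U} and {N,O}.
Split {H,T,W,Z} by δ(·,a) → {T,W,Z} and {H}.
Split {T,W,Z} by δ(·,a) → {T,Z} and {W}.
Stable partition: {T,Z} | {D,L} | {F,Y} | {K,M,U} | {N,O} | {H} | {W} — 7 equivalence classes.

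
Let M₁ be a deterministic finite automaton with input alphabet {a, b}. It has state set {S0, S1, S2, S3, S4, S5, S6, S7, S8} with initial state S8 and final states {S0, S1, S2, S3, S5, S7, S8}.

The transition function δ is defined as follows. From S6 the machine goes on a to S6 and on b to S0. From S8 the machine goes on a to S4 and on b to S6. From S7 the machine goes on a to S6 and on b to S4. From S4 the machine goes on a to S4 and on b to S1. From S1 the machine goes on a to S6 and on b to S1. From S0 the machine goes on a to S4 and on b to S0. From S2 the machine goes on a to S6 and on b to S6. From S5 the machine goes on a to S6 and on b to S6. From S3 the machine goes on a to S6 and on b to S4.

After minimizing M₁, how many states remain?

First remove the unreachable states {S2,S3,S5,S7}; 5 states remain.
Initial partition by acceptance: {S0,S1,S8} | {S4,S6}.
Refine {S0,S1,S8} on symbol b: members go to different blocks, giving {S0,S1} and {S8}.
No further refinement is possible. Final partition (3 blocks): {S0,S1} | {S4,S6} | {S8}.

3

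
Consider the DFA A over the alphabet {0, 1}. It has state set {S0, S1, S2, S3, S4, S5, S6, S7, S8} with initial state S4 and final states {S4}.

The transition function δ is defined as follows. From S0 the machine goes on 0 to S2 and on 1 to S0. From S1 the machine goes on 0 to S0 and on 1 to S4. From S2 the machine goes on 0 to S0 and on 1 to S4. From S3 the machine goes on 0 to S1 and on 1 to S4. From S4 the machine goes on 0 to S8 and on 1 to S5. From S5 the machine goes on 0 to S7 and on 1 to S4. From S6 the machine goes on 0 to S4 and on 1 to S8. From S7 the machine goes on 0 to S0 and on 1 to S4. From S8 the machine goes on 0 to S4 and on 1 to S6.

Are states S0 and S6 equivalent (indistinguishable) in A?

No

States {S1,S3} cannot be reached from the start state, so discard them.
P0 = {S4} | {S0,S2,S5,S6,S7,S8}.
Refine {S0,S2,S5,S6,S7,S8} on symbol 0: members go to different blocks, giving {S0,S2,S5,S7} and {S6,S8}.
Refine {S0,S2,S5,S7} on symbol 1: members go to different blocks, giving {S2,S5,S7} and {S0}.
On input 0, block {S2,S5,S7} splits into {S2,S7} and {S5}.
The partition is now stable with 5 blocks: {S4} | {S2,S7} | {S6,S8} | {S0} | {S5}.
S0 and S6 end up in different blocks, so they are distinguishable. For instance, the string '0' is accepted from only S6.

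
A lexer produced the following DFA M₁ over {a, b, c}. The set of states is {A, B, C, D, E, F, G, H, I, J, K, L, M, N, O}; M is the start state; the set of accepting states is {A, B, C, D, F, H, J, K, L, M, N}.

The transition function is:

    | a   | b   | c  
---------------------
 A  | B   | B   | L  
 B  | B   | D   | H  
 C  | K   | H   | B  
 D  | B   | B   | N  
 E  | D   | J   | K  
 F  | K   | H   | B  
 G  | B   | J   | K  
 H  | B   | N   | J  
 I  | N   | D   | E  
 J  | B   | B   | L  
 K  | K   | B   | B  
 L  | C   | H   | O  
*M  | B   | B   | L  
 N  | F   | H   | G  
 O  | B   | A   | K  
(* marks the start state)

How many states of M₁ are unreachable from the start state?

2

BFS from M reaches {A, B, C, D, F, G, H, J, K, L, M, N, O}; the 2 state(s) E, I are never visited.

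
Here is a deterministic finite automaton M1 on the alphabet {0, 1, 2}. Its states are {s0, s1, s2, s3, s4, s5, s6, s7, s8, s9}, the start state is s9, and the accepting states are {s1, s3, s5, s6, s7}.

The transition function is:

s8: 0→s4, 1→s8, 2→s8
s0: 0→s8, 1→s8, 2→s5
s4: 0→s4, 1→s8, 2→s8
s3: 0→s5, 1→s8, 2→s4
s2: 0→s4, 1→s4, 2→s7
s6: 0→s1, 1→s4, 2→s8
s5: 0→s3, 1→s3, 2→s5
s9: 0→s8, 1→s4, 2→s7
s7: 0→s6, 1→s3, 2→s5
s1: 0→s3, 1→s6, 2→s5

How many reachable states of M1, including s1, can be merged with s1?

First remove the unreachable states {s0,s2}; 8 states remain.
Initial partition by acceptance: {s1,s3,s5,s6,s7} | {s4,s8,s9}.
On input 1, block {s1,s3,s5,s6,s7} splits into {s1,s5,s7} and {s3,s6}.
Split {s4,s8,s9} by δ(·,2) → {s4,s8} and {s9}.
Stable partition: {s1,s5,s7} | {s4,s8} | {s3,s6} | {s9} — 4 equivalence classes.
State s1 belongs to the block {s1,s5,s7}, which has 3 states.

3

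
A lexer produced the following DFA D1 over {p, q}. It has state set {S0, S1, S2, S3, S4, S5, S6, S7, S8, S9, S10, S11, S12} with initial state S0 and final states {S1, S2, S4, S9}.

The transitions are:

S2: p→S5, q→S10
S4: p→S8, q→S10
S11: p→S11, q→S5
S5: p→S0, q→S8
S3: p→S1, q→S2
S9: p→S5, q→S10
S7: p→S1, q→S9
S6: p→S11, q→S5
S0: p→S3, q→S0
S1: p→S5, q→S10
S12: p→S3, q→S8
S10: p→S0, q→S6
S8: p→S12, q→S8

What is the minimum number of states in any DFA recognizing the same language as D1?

8

First remove the unreachable states {S4,S7,S9}; 10 states remain.
P0 = {S1,S2} | {S0,S3,S5,S6,S8,S10,S11,S12}.
Refine {S0,S3,S5,S6,S8,S10,S11,S12} on symbol p: members go to different blocks, giving {S0,S5,S6,S8,S10,S11,S12} and {S3}.
Refine {S0,S5,S6,S8,S10,S11,S12} on symbol p: members go to different blocks, giving {S5,S6,S8,S10,S11} and {S0,S12}.
Refine {S5,S6,S8,S10,S11} on symbol p: members go to different blocks, giving {S5,S8,S10} and {S6,S11}.
On input q, block {S5,S8,S10} splits into {S5,S8} and {S10}.
Split {S0,S12} by δ(·,q) → {S0} and {S12}.
Refine {S5,S8} on symbol p: members go to different blocks, giving {S5} and {S8}.
The partition is now stable with 8 blocks: {S1,S2} | {S5} | {S3} | {S0} | {S6,S11} | {S10} | {S12} | {S8}.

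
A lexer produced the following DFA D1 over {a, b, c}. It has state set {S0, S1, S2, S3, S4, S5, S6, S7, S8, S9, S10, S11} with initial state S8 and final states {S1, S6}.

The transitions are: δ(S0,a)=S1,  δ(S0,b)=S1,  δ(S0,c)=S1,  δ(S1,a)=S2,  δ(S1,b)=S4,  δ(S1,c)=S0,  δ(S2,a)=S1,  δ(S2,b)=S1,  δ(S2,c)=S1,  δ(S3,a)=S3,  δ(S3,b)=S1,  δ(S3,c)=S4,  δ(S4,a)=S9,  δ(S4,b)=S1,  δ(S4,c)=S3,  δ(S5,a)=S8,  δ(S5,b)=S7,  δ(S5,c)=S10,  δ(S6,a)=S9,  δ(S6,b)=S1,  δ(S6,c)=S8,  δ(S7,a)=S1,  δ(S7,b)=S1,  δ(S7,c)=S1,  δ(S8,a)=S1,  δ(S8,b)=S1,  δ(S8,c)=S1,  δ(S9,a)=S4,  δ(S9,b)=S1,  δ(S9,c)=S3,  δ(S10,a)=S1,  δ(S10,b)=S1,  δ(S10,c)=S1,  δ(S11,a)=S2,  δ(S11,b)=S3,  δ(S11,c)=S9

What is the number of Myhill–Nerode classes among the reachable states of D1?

Reachable states from the start: {S0,S1,S2,S3,S4,S8,S9}. Unreachable: {S5,S6,S7,S10,S11} — drop them.
Initial partition by acceptance: {S1} | {S0,S2,S3,S4,S8,S9}.
Split {S0,S2,S3,S4,S8,S9} by δ(·,a) → {S0,S2,S8} and {S3,S4,S9}.
The partition is now stable with 3 blocks: {S1} | {S0,S2,S8} | {S3,S4,S9}.

3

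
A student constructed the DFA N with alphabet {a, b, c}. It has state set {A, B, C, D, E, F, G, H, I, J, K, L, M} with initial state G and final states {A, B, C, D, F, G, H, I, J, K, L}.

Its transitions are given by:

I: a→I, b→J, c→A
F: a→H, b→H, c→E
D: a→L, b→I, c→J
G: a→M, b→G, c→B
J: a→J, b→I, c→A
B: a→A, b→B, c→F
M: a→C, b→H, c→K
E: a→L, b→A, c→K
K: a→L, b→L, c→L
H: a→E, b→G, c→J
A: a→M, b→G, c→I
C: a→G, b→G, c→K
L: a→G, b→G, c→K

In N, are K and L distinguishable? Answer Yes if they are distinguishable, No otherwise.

States {D} cannot be reached from the start state, so discard them.
P0 = {A,B,C,F,G,H,I,J,K,L} | {E,M}.
On input a, block {A,B,C,F,G,H,I,J,K,L} splits into {B,C,F,I,J,K,L} and {A,G,H}.
Refine {B,C,F,I,J,K,L} on symbol a: members go to different blocks, giving {B,C,F,L} and {I,J,K}.
On input b, block {B,C,F,L} splits into {C,F,L} and {B}.
Refine {C,F,L} on symbol c: members go to different blocks, giving {C,L} and {F}.
Split {A,G,H} by δ(·,c) → {A,H} and {G}.
On input a, block {I,J,K} splits into {I,J} and {K}.
Stable partition: {C,L} | {E,M} | {A,H} | {I,J} | {B} | {F} | {G} | {K} — 8 equivalence classes.
K and L end up in different blocks, so they are distinguishable. For instance, the string 'aa' is accepted from only K.

Yes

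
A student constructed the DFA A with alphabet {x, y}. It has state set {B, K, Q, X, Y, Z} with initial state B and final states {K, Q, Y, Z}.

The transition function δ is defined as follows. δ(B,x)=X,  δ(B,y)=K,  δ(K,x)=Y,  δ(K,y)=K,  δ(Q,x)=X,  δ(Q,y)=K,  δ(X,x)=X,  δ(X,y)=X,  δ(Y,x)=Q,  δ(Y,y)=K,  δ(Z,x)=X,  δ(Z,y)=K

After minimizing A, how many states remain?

Reachable states from the start: {B,K,Q,X,Y}. Unreachable: {Z} — drop them.
Initial partition by acceptance: {K,Q,Y} | {B,X}.
Refine {K,Q,Y} on symbol x: members go to different blocks, giving {K,Y} and {Q}.
On input x, block {K,Y} splits into {K} and {Y}.
On input y, block {B,X} splits into {X} and {B}.
No further refinement is possible. Final partition (5 blocks): {K} | {X} | {Q} | {Y} | {B}.

5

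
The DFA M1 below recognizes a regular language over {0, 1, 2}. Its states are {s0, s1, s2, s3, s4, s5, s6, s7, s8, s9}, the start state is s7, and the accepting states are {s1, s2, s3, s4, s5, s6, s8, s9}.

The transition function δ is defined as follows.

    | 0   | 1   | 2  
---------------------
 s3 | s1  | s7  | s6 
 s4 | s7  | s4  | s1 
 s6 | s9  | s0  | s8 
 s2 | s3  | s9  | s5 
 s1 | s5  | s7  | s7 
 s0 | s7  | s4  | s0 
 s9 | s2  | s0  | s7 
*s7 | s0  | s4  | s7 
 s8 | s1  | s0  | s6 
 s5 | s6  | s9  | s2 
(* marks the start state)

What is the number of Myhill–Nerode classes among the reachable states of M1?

All states are reachable from the start state.
Initial partition by acceptance: {s1,s2,s3,s4,s5,s6,s8,s9} | {s0,s7}.
Split {s1,s2,s3,s4,s5,s6,s8,s9} by δ(·,0) → {s1,s2,s3,s5,s6,s8,s9} and {s4}.
On input 1, block {s1,s2,s3,s5,s6,s8,s9} splits into {s1,s3,s6,s8,s9} and {s2,s5}.
Split {s1,s3,s6,s8,s9} by δ(·,0) → {s3,s6,s8} and {s1,s9}.
No further refinement is possible. Final partition (5 blocks): {s3,s6,s8} | {s0,s7} | {s4} | {s2,s5} | {s1,s9}.

5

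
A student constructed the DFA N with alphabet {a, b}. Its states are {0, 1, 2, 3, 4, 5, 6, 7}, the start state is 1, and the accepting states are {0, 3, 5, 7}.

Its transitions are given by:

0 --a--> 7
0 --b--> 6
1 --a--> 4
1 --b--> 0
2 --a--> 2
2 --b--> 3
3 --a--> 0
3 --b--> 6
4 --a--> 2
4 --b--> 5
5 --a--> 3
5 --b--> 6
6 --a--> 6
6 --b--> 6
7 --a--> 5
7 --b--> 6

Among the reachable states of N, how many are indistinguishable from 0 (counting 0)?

Initial partition by acceptance: {0,3,5,7} | {1,2,4,6}.
Refine {1,2,4,6} on symbol b: members go to different blocks, giving {1,2,4} and {6}.
The partition is now stable with 3 blocks: {0,3,5,7} | {1,2,4} | {6}.
The equivalence class containing 0 is {0,3,5,7}, of size 4.

4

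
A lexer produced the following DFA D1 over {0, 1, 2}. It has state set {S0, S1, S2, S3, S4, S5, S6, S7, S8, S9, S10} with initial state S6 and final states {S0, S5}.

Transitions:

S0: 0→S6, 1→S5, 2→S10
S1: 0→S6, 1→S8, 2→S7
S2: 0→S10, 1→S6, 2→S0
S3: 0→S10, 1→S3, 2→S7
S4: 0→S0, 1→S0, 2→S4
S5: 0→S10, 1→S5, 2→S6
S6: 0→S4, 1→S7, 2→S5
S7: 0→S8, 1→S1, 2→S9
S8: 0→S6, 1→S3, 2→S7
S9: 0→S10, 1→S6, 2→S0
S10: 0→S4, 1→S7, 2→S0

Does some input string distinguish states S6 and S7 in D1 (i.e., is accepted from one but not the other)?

States {S2} cannot be reached from the start state, so discard them.
P0 = {S0,S5} | {S1,S3,S4,S6,S7,S8,S9,S10}.
On input 0, block {S1,S3,S4,S6,S7,S8,S9,S10} splits into {S1,S3,S6,S7,S8,S9,S10} and {S4}.
Refine {S1,S3,S6,S7,S8,S9,S10} on symbol 0: members go to different blocks, giving {S1,S3,S7,S8,S9} and {S6,S10}.
Split {S1,S3,S7,S8,S9} by δ(·,0) → {S1,S3,S8,S9} and {S7}.
Split {S1,S3,S8,S9} by δ(·,1) → {S1,S3,S8} and {S9}.
Stable partition: {S0,S5} | {S1,S3,S8} | {S4} | {S6,S10} | {S7} | {S9} — 6 equivalence classes.
S6 and S7 end up in different blocks, so they are distinguishable. For instance, the string '2' is accepted from only S6.

Yes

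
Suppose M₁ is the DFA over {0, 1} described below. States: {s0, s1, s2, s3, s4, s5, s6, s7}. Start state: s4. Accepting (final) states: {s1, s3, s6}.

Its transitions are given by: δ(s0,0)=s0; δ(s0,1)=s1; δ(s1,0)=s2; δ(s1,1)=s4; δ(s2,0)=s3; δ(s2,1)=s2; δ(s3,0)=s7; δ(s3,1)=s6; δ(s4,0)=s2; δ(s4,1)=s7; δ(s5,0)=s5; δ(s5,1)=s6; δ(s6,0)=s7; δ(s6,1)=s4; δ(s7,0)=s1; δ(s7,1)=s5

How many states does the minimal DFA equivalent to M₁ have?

7

Reachable states from the start: {s1,s2,s3,s4,s5,s6,s7}. Unreachable: {s0} — drop them.
P0 = {s1,s3,s6} | {s2,s4,s5,s7}.
On input 1, block {s1,s3,s6} splits into {s1,s6} and {s3}.
On input 0, block {s2,s4,s5,s7} splits into {s4,s5} and {s2} and {s7}.
Split {s1,s6} by δ(·,0) → {s1} and {s6}.
On input 0, block {s4,s5} splits into {s4} and {s5}.
The partition is now stable with 7 blocks: {s1} | {s4} | {s3} | {s2} | {s7} | {s6} | {s5}.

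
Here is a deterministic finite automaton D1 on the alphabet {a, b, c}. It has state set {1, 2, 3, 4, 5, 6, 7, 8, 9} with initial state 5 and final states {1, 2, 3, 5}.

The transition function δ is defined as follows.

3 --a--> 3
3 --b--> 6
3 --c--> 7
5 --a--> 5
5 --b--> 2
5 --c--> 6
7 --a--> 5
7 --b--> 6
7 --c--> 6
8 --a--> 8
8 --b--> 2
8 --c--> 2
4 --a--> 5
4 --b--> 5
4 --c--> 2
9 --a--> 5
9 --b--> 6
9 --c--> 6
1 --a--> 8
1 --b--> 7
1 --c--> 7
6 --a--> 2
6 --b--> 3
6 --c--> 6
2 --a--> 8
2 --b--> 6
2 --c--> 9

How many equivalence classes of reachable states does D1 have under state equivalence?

6

First remove the unreachable states {1,4}; 7 states remain.
Start with accepting vs non-accepting: {2,3,5} | {6,7,8,9}.
Refine {2,3,5} on symbol a: members go to different blocks, giving {3,5} and {2}.
On input b, block {3,5} splits into {3} and {5}.
Split {6,7,8,9} by δ(·,a) → {7,9} and {6} and {8}.
The partition is now stable with 6 blocks: {3} | {7,9} | {2} | {5} | {6} | {8}.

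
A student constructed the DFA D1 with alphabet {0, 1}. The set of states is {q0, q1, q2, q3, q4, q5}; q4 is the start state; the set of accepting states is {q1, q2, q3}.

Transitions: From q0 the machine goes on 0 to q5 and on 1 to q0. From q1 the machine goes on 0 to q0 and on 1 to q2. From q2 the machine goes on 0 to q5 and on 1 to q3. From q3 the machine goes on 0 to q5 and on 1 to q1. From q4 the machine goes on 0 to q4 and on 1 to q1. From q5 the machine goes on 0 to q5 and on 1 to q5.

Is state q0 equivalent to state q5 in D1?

Start with accepting vs non-accepting: {q1,q2,q3} | {q0,q4,q5}.
Split {q0,q4,q5} by δ(·,1) → {q0,q5} and {q4}.
The partition is now stable with 3 blocks: {q1,q2,q3} | {q0,q5} | {q4}.
q0 and q5 lie in the same block of the stable partition, so they are equivalent — no string distinguishes them.

Yes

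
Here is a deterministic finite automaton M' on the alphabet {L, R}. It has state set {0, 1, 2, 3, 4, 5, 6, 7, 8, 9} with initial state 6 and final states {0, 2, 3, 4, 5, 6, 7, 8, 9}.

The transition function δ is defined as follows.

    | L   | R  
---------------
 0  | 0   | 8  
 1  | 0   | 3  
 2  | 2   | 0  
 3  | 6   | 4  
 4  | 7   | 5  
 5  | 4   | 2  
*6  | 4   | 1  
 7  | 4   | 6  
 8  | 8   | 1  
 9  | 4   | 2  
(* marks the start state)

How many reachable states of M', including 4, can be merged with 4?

First remove the unreachable states {9}; 9 states remain.
Initial partition by acceptance: {0,2,3,4,5,6,7,8} | {1}.
Refine {0,2,3,4,5,6,7,8} on symbol R: members go to different blocks, giving {0,2,3,4,5,7} and {6,8}.
Refine {0,2,3,4,5,7} on symbol L: members go to different blocks, giving {0,2,4,5,7} and {3}.
On input R, block {0,2,4,5,7} splits into {2,4,5} and {0,7}.
Refine {2,4,5} on symbol L: members go to different blocks, giving {2,5} and {4}.
Split {2,5} by δ(·,L) → {2} and {5}.
On input L, block {6,8} splits into {6} and {8}.
Refine {0,7} on symbol L: members go to different blocks, giving {0} and {7}.
No further refinement is possible. Final partition (9 blocks): {2} | {1} | {6} | {3} | {0} | {4} | {5} | {8} | {7}.
The equivalence class containing 4 is {4}, of size 1.

1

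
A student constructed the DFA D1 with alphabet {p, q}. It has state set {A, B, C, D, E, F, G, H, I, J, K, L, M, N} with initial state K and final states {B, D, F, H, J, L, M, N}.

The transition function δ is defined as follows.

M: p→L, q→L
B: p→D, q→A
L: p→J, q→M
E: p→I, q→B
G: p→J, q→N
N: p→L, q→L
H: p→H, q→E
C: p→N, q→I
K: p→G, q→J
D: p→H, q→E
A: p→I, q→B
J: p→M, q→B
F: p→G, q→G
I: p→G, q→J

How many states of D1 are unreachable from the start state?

2

No path from K leads to C, F; the other 12 states are all reachable.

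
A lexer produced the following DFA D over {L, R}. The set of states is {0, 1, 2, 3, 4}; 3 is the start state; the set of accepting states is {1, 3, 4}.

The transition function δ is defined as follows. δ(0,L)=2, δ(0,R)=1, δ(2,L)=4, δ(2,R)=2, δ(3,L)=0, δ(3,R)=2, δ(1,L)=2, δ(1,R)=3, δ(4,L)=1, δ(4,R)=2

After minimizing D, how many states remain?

5

Start with accepting vs non-accepting: {1,3,4} | {0,2}.
Refine {1,3,4} on symbol L: members go to different blocks, giving {1,3} and {4}.
Split {1,3} by δ(·,R) → {1} and {3}.
On input L, block {0,2} splits into {0} and {2}.
The partition is now stable with 5 blocks: {1} | {0} | {4} | {3} | {2}.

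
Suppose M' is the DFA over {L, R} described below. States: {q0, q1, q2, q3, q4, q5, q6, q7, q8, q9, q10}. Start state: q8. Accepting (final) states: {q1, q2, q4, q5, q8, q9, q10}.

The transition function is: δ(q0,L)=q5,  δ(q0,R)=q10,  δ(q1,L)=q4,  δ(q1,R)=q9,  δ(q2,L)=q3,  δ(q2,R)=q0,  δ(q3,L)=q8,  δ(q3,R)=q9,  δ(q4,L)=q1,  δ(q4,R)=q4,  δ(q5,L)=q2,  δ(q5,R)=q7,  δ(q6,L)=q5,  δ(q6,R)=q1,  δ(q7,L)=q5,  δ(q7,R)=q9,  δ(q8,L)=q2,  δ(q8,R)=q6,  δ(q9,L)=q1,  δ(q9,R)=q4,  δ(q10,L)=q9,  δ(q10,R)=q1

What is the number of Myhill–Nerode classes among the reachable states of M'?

Initial partition by acceptance: {q1,q2,q4,q5,q8,q9,q10} | {q0,q3,q6,q7}.
On input L, block {q1,q2,q4,q5,q8,q9,q10} splits into {q1,q4,q5,q8,q9,q10} and {q2}.
Split {q1,q4,q5,q8,q9,q10} by δ(·,L) → {q1,q4,q9,q10} and {q5,q8}.
The partition is now stable with 4 blocks: {q1,q4,q9,q10} | {q0,q3,q6,q7} | {q2} | {q5,q8}.

4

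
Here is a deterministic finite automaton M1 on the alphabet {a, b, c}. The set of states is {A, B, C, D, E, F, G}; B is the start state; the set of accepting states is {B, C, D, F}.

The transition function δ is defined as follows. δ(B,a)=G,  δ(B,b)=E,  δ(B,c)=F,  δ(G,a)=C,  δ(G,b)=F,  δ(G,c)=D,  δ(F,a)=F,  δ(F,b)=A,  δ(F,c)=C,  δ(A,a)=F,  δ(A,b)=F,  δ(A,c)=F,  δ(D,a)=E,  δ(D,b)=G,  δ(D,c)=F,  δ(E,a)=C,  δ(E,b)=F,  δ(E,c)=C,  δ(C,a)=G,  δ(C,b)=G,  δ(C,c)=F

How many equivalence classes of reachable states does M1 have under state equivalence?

4

Every state is reachable, so we keep all 7.
P0 = {B,C,D,F} | {A,E,G}.
Split {B,C,D,F} by δ(·,a) → {B,C,D} and {F}.
Refine {A,E,G} on symbol a: members go to different blocks, giving {E,G} and {A}.
Stable partition: {B,C,D} | {E,G} | {F} | {A} — 4 equivalence classes.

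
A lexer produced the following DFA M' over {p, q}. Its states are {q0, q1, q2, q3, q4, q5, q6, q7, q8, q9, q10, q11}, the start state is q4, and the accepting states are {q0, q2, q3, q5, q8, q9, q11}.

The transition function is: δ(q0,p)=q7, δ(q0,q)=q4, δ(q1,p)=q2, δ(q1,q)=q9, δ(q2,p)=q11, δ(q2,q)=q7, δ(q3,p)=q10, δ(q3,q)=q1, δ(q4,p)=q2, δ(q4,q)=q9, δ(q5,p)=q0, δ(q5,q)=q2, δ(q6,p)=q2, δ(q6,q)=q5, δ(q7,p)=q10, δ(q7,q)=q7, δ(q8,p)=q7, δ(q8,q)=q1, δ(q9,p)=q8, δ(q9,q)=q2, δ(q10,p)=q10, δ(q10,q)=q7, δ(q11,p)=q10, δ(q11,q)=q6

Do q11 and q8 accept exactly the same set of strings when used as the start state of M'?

Yes

States {q3} cannot be reached from the start state, so discard them.
P0 = {q0,q2,q5,q8,q9,q11} | {q1,q4,q6,q7,q10}.
Refine {q0,q2,q5,q8,q9,q11} on symbol p: members go to different blocks, giving {q0,q8,q11} and {q2,q5,q9}.
On input p, block {q1,q4,q6,q7,q10} splits into {q1,q4,q6} and {q7,q10}.
On input q, block {q2,q5,q9} splits into {q5,q9} and {q2}.
The partition is now stable with 5 blocks: {q0,q8,q11} | {q1,q4,q6} | {q5,q9} | {q7,q10} | {q2}.
q11 and q8 lie in the same block of the stable partition, so they are equivalent — no string distinguishes them.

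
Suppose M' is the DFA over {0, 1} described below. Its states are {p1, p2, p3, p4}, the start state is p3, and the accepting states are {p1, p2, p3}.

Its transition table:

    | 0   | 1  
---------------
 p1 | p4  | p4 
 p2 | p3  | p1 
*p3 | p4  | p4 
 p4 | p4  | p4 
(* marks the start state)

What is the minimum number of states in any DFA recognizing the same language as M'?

2

First remove the unreachable states {p1,p2}; 2 states remain.
Start with accepting vs non-accepting: {p3} | {p4}.
No further refinement is possible. Final partition (2 blocks): {p3} | {p4}.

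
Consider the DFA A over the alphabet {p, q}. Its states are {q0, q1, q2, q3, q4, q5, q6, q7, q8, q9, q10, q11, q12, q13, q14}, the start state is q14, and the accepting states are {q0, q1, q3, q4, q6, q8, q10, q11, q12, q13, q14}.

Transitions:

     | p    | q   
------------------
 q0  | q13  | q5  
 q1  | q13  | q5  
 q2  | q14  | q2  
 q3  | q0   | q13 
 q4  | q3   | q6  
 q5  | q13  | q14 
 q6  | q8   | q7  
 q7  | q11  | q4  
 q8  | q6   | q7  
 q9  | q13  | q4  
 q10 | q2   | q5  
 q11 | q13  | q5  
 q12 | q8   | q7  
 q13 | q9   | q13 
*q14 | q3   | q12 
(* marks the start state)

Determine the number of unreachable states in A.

3

BFS from q14 reaches {q0, q3, q4, q5, q6, q7, q8, q9, q11, q12, q13, q14}; the 3 state(s) q1, q2, q10 are never visited.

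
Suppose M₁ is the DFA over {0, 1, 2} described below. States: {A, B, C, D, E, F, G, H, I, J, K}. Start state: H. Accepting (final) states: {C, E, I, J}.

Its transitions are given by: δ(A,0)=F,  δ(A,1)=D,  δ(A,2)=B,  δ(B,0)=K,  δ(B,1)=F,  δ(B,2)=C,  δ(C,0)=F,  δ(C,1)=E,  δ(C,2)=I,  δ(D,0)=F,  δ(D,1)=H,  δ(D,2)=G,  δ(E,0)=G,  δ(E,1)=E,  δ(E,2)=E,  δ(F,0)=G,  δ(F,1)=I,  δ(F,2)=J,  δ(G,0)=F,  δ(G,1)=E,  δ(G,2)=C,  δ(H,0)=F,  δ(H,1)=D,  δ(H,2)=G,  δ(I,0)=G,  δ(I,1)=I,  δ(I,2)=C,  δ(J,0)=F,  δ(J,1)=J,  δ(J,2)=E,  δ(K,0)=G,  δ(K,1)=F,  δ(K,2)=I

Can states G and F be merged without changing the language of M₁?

First remove the unreachable states {A,B,K}; 8 states remain.
Initial partition by acceptance: {C,E,I,J} | {D,F,G,H}.
On input 1, block {D,F,G,H} splits into {D,H} and {F,G}.
No further refinement is possible. Final partition (3 blocks): {C,E,I,J} | {D,H} | {F,G}.
G and F lie in the same block of the stable partition, so they are equivalent — no string distinguishes them.

Yes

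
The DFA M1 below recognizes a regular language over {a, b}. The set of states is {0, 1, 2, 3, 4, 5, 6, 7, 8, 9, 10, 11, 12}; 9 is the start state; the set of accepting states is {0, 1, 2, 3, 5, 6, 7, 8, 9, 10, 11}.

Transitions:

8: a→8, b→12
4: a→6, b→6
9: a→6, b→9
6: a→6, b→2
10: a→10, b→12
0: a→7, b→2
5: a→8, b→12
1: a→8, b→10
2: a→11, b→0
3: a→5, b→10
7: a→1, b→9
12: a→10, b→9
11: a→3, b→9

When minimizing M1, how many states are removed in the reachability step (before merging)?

Starting at 9 and following transitions, the reachable set is {0, 1, 2, 3, 5, 6, 7, 8, 9, 10, 11, 12}. That leaves 4 unreachable — 1 in total.

1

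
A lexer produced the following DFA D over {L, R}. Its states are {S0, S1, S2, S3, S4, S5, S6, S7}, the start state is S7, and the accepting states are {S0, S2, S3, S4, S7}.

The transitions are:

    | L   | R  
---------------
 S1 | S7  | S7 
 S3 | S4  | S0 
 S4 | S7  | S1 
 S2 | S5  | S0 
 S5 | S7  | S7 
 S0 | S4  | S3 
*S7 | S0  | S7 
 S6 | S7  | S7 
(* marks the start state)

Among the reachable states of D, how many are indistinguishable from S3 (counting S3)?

2

First remove the unreachable states {S2,S5,S6}; 5 states remain.
Start with accepting vs non-accepting: {S0,S3,S4,S7} | {S1}.
Split {S0,S3,S4,S7} by δ(·,R) → {S0,S3,S7} and {S4}.
Split {S0,S3,S7} by δ(·,L) → {S0,S3} and {S7}.
The partition is now stable with 4 blocks: {S0,S3} | {S1} | {S4} | {S7}.
State S3 belongs to the block {S0,S3}, which has 2 states.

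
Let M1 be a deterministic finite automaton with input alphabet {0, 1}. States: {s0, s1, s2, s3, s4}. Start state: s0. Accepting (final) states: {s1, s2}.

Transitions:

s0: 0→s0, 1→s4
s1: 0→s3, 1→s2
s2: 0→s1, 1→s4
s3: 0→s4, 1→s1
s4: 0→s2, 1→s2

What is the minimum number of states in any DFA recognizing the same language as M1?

5

Start with accepting vs non-accepting: {s1,s2} | {s0,s3,s4}.
On input 0, block {s1,s2} splits into {s1} and {s2}.
On input 0, block {s0,s3,s4} splits into {s0,s3} and {s4}.
On input 0, block {s0,s3} splits into {s0} and {s3}.
Stable partition: {s1} | {s0} | {s2} | {s4} | {s3} — 5 equivalence classes.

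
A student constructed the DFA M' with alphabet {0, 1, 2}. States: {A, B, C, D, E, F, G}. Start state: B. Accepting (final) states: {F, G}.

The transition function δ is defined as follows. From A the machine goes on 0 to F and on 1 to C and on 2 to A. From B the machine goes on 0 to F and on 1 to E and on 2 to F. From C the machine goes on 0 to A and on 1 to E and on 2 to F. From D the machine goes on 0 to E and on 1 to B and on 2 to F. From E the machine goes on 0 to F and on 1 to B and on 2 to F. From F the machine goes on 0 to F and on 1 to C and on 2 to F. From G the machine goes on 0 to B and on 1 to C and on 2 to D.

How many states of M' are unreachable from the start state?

BFS from B reaches {A, B, C, E, F}; the 2 state(s) D, G are never visited.

2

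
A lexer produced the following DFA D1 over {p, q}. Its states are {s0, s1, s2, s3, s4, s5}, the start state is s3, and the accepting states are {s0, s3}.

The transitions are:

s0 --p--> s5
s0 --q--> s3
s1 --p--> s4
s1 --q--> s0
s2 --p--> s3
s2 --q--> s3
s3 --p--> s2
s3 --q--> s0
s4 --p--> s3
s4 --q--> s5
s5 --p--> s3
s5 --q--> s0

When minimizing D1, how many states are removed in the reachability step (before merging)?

2

BFS from s3 reaches {s0, s2, s3, s5}; the 2 state(s) s1, s4 are never visited.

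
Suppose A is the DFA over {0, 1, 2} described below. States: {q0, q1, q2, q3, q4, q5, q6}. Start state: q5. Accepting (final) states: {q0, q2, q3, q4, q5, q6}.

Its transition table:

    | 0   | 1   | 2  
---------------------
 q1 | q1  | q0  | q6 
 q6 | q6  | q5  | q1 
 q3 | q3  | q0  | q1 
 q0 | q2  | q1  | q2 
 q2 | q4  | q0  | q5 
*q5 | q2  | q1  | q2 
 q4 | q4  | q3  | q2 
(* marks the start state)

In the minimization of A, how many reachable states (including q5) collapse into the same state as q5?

Initial partition by acceptance: {q0,q2,q3,q4,q5,q6} | {q1}.
Split {q0,q2,q3,q4,q5,q6} by δ(·,1) → {q2,q3,q4,q6} and {q0,q5}.
Refine {q2,q3,q4,q6} on symbol 1: members go to different blocks, giving {q2,q3,q6} and {q4}.
On input 0, block {q2,q3,q6} splits into {q3,q6} and {q2}.
The partition is now stable with 5 blocks: {q3,q6} | {q1} | {q0,q5} | {q4} | {q2}.
State q5 belongs to the block {q0,q5}, which has 2 states.

2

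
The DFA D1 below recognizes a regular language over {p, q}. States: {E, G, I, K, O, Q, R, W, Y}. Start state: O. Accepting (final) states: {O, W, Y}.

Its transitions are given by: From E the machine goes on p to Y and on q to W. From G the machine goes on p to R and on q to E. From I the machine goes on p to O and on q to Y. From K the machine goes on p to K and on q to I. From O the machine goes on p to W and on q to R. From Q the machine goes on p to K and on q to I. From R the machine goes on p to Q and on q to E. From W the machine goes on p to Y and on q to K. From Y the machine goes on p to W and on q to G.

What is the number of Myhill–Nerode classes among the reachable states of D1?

P0 = {O,W,Y} | {E,G,I,K,Q,R}.
Refine {E,G,I,K,Q,R} on symbol p: members go to different blocks, giving {G,K,Q,R} and {E,I}.
Stable partition: {O,W,Y} | {G,K,Q,R} | {E,I} — 3 equivalence classes.

3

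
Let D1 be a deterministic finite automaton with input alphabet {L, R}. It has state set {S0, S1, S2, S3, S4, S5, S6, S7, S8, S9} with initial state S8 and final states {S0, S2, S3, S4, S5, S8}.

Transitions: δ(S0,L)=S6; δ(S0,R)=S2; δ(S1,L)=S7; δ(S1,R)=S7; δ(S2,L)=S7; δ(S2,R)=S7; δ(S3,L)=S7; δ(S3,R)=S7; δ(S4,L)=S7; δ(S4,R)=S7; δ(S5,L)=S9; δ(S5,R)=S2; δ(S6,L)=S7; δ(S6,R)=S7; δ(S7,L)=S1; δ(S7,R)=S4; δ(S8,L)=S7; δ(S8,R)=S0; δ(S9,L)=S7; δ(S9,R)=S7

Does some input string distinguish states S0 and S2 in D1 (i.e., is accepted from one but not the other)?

States {S3,S5,S9} cannot be reached from the start state, so discard them.
P0 = {S0,S2,S4,S8} | {S1,S6,S7}.
Split {S0,S2,S4,S8} by δ(·,R) → {S0,S8} and {S2,S4}.
Split {S0,S8} by δ(·,R) → {S0} and {S8}.
On input R, block {S1,S6,S7} splits into {S1,S6} and {S7}.
The partition is now stable with 5 blocks: {S0} | {S1,S6} | {S2,S4} | {S8} | {S7}.
S0 and S2 end up in different blocks, so they are distinguishable. For instance, the string 'R' is accepted from only S0.

Yes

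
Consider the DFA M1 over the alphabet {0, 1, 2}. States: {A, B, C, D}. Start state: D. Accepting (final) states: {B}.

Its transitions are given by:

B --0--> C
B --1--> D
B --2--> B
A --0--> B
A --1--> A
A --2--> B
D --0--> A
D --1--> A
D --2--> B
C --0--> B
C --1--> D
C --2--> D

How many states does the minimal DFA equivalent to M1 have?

4

All states are reachable from the start state.
Initial partition by acceptance: {B} | {A,C,D}.
Refine {A,C,D} on symbol 0: members go to different blocks, giving {A,C} and {D}.
On input 1, block {A,C} splits into {A} and {C}.
The partition is now stable with 4 blocks: {B} | {A} | {D} | {C}.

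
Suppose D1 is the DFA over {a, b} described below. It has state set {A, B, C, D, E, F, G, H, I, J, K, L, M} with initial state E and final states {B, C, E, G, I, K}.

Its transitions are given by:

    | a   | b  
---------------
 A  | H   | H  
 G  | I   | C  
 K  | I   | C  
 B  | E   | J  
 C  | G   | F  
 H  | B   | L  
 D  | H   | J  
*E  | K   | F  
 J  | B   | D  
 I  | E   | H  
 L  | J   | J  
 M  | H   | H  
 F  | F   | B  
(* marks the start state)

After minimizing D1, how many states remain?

First remove the unreachable states {A,M}; 11 states remain.
Start with accepting vs non-accepting: {B,C,E,G,I,K} | {D,F,H,J,L}.
Refine {B,C,E,G,I,K} on symbol b: members go to different blocks, giving {B,C,E,I} and {G,K}.
Refine {B,C,E,I} on symbol a: members go to different blocks, giving {B,I} and {C,E}.
Split {D,F,H,J,L} by δ(·,a) → {D,F,L} and {H,J}.
Split {D,F,L} by δ(·,a) → {D,L} and {F}.
Stable partition: {B,I} | {D,L} | {G,K} | {C,E} | {H,J} | {F} — 6 equivalence classes.

6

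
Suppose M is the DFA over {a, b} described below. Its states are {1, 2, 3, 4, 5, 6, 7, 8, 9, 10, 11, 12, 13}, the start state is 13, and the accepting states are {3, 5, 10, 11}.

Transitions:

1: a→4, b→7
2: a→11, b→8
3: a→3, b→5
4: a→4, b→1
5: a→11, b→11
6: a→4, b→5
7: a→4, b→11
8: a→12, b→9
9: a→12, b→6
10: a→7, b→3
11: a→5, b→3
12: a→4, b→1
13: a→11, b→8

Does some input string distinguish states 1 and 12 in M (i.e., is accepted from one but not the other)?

Yes

Reachable states from the start: {1,3,4,5,6,7,8,9,11,12,13}. Unreachable: {2,10} — drop them.
Start with accepting vs non-accepting: {3,5,11} | {1,4,6,7,8,9,12,13}.
Refine {1,4,6,7,8,9,12,13} on symbol a: members go to different blocks, giving {1,4,6,7,8,9,12} and {13}.
Refine {1,4,6,7,8,9,12} on symbol b: members go to different blocks, giving {1,4,8,9,12} and {6,7}.
On input b, block {1,4,8,9,12} splits into {4,8,12} and {1,9}.
Stable partition: {3,5,11} | {4,8,12} | {13} | {6,7} | {1,9} — 5 equivalence classes.
1 and 12 end up in different blocks, so they are distinguishable. For instance, the string 'bb' is accepted from only 1.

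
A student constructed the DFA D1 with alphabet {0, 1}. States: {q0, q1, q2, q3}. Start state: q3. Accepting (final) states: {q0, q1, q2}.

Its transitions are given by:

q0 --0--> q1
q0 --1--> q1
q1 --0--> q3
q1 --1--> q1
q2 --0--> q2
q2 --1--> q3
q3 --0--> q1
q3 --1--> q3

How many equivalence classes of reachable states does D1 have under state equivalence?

Reachable states from the start: {q1,q3}. Unreachable: {q0,q2} — drop them.
Start with accepting vs non-accepting: {q1} | {q3}.
The partition is now stable with 2 blocks: {q1} | {q3}.

2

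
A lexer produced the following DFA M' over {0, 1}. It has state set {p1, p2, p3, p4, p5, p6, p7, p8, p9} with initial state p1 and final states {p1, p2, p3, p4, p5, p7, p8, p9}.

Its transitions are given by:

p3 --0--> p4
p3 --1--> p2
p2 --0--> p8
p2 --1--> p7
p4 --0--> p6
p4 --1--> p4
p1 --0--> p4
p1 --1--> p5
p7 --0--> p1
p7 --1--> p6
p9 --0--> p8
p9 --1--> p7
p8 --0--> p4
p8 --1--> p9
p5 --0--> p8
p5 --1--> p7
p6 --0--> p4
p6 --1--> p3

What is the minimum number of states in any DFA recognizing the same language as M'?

5

All states are reachable from the start state.
P0 = {p1,p2,p3,p4,p5,p7,p8,p9} | {p6}.
Refine {p1,p2,p3,p4,p5,p7,p8,p9} on symbol 0: members go to different blocks, giving {p1,p2,p3,p5,p7,p8,p9} and {p4}.
On input 0, block {p1,p2,p3,p5,p7,p8,p9} splits into {p2,p5,p7,p9} and {p1,p3,p8}.
Refine {p2,p5,p7,p9} on symbol 1: members go to different blocks, giving {p2,p5,p9} and {p7}.
The partition is now stable with 5 blocks: {p2,p5,p9} | {p6} | {p4} | {p1,p3,p8} | {p7}.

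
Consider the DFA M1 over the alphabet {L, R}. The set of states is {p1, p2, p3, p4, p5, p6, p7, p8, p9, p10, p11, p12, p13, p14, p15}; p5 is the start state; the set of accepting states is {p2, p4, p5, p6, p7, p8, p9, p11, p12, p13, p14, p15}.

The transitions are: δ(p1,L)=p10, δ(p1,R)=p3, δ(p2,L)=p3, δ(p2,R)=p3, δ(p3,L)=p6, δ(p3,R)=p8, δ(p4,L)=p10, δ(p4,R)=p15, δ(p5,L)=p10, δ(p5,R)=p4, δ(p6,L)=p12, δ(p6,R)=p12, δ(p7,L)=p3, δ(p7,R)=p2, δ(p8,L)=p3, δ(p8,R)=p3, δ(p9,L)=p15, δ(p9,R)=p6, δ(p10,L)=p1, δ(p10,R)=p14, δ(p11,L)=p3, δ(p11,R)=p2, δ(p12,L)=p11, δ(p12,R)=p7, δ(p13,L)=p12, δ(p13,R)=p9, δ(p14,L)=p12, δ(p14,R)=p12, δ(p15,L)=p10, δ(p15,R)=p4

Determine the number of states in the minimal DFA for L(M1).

8

Reachable states from the start: {p1,p2,p3,p4,p5,p6,p7,p8,p10,p11,p12,p14,p15}. Unreachable: {p9,p13} — drop them.
P0 = {p2,p4,p5,p6,p7,p8,p11,p12,p14,p15} | {p1,p3,p10}.
Refine {p2,p4,p5,p6,p7,p8,p11,p12,p14,p15} on symbol L: members go to different blocks, giving {p2,p4,p5,p7,p8,p11,p15} and {p6,p12,p14}.
On input R, block {p2,p4,p5,p7,p8,p11,p15} splits into {p4,p5,p7,p11,p15} and {p2,p8}.
Split {p4,p5,p7,p11,p15} by δ(·,R) → {p4,p5,p15} and {p7,p11}.
On input L, block {p1,p3,p10} splits into {p1,p10} and {p3}.
On input R, block {p1,p10} splits into {p1} and {p10}.
Refine {p6,p12,p14} on symbol L: members go to different blocks, giving {p6,p14} and {p12}.
The partition is now stable with 8 blocks: {p4,p5,p15} | {p1} | {p6,p14} | {p2,p8} | {p7,p11} | {p3} | {p10} | {p12}.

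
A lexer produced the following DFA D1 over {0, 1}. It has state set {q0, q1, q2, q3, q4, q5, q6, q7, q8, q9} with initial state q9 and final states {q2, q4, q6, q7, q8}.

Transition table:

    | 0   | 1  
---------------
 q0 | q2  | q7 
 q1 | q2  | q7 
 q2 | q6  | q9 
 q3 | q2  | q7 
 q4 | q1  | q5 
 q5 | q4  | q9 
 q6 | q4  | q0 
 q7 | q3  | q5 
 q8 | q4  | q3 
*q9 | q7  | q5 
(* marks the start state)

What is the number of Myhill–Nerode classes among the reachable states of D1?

States {q8} cannot be reached from the start state, so discard them.
Initial partition by acceptance: {q2,q4,q6,q7} | {q0,q1,q3,q5,q9}.
Split {q2,q4,q6,q7} by δ(·,0) → {q2,q6} and {q4,q7}.
Refine {q2,q6} on symbol 0: members go to different blocks, giving {q2} and {q6}.
Refine {q0,q1,q3,q5,q9} on symbol 0: members go to different blocks, giving {q0,q1,q3} and {q5,q9}.
Stable partition: {q2} | {q0,q1,q3} | {q4,q7} | {q6} | {q5,q9} — 5 equivalence classes.

5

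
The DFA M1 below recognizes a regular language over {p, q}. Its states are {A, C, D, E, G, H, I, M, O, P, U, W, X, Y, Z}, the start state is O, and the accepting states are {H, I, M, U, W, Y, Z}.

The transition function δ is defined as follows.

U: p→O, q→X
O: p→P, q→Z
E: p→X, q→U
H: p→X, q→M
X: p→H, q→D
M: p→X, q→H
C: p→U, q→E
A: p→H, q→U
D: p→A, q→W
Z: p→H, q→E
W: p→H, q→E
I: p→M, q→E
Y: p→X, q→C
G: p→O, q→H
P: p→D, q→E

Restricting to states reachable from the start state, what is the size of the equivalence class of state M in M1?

States {C,G,I,Y} cannot be reached from the start state, so discard them.
Initial partition by acceptance: {H,M,U,W,Z} | {A,D,E,O,P,X}.
Split {H,M,U,W,Z} by δ(·,p) → {H,M,U} and {W,Z}.
On input q, block {H,M,U} splits into {H,M} and {U}.
Split {A,D,E,O,P,X} by δ(·,p) → {D,E,O,P} and {A,X}.
Refine {D,E,O,P} on symbol p: members go to different blocks, giving {D,E} and {O,P}.
Refine {D,E} on symbol q: members go to different blocks, giving {E} and {D}.
On input q, block {A,X} splits into {A} and {X}.
Split {O,P} by δ(·,p) → {P} and {O}.
Stable partition: {H,M} | {E} | {W,Z} | {U} | {A} | {P} | {D} | {X} | {O} — 9 equivalence classes.
The equivalence class containing M is {H,M}, of size 2.

2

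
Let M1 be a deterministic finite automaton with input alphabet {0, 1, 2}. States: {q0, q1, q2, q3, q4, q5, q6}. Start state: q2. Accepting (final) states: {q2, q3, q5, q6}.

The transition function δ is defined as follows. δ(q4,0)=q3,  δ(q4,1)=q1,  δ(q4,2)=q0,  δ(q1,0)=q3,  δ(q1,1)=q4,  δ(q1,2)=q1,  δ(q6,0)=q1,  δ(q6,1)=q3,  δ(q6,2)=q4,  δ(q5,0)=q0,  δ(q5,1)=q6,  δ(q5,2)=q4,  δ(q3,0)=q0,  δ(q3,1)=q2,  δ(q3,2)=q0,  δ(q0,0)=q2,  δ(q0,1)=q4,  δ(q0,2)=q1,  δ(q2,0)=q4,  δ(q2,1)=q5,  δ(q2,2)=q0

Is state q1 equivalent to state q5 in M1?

No

Initial partition by acceptance: {q2,q3,q5,q6} | {q0,q1,q4}.
The partition is now stable with 2 blocks: {q2,q3,q5,q6} | {q0,q1,q4}.
q1 and q5 end up in different blocks, so they are distinguishable. For instance, the string 'ε' is accepted from only q5.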